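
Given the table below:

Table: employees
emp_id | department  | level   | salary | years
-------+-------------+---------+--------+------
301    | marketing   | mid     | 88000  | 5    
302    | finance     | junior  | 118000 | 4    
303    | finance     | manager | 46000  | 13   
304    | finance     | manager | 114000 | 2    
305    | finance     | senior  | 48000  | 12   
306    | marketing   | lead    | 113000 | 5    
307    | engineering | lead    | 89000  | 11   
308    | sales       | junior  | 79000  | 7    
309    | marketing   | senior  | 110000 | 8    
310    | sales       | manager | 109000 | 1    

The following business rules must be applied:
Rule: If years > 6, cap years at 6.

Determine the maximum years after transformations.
6

Step 1: Original maximum years = 13
Step 2: Apply cap at 6
Step 3: 5 records had years > 6 and were capped
Step 4: Maximum after transformation = 6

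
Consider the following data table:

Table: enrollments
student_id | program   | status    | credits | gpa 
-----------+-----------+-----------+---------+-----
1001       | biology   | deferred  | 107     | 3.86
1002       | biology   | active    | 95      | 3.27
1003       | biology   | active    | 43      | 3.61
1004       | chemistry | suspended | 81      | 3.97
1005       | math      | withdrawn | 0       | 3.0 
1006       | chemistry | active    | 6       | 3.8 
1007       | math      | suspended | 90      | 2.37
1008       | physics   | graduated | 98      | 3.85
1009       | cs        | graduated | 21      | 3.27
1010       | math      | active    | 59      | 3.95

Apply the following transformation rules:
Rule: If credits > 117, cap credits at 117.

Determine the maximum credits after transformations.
107

Step 1: Original maximum credits = 107
Step 2: Check cap of 117 against maximum
Step 3: No records exceed the cap (max 107 <= cap 117), so no capping applies
Step 4: Maximum after transformation = 107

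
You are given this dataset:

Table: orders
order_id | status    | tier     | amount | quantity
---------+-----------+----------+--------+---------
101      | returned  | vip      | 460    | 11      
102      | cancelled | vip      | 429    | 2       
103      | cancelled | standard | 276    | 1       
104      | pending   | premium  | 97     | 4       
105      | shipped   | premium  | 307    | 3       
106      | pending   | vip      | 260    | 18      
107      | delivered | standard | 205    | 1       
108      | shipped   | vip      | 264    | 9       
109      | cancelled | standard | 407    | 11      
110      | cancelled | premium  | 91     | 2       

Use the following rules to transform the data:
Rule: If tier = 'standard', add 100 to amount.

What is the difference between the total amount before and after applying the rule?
300

Step 1: Original sum of amount = 2796
Step 2: 3 records have tier = 'standard'
Step 3: Each affected record changes by 100
Step 4: Total change = 3 × 100 = 300
Step 5: New sum = 2796 + 300 = 3096
Step 6: Difference = |3096 - 2796| = 300
        (Sum increased by 300)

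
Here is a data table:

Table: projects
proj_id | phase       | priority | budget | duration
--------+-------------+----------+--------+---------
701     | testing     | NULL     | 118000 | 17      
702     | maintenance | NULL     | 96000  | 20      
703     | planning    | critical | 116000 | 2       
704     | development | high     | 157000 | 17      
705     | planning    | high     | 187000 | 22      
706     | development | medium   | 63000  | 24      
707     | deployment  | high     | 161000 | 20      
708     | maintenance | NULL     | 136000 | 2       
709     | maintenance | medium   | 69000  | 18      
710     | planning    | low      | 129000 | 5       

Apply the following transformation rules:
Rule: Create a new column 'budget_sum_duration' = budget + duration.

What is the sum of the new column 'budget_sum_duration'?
1232147

Step 1: For each record, compute budget + duration
Example calculations:
  118000 + 17 = 118017
  96000 + 20 = 96020
  116000 + 2 = 116002
  ...
Step 2: Sum all derived values
Step 3: Total = 1232147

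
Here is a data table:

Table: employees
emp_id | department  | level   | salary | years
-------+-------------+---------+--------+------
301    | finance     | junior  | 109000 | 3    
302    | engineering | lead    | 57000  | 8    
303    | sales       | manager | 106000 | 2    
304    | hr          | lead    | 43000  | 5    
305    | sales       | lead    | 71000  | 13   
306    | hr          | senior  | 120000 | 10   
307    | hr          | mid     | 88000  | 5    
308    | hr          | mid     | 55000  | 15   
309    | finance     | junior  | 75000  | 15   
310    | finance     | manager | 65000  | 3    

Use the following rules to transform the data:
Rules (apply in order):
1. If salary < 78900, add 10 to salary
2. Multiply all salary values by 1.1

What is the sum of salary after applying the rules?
867966.0

Step 1: Apply Rule 1 - Add 10 to records with salary < 78900
  - 6 records affected: 366000 + (6 × 10) = 366060
  - Unaffected records: 423000
  - Sum after Rule 1: 789060
Step 2: Apply Rule 2 - Multiply all by 1.1
  - 789060 × 1.1 = 867966.0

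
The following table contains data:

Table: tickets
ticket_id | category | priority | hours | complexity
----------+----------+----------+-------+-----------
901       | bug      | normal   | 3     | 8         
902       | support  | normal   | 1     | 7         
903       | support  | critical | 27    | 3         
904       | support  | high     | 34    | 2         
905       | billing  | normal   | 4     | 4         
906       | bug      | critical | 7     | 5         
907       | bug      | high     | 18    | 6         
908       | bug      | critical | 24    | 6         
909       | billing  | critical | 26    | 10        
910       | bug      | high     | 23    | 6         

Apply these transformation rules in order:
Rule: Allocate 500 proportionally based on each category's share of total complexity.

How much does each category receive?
billing: 122.81, bug: 271.93, support: 105.26

Step 1: Calculate total complexity = 57
Step 2: Calculate each category's proportion:
  billing: 14/57 = 24.56% → 122.81
  bug: 31/57 = 54.39% → 271.93
  support: 12/57 = 21.05% → 105.26
Step 3: Verify: sum of allocations ≈ 500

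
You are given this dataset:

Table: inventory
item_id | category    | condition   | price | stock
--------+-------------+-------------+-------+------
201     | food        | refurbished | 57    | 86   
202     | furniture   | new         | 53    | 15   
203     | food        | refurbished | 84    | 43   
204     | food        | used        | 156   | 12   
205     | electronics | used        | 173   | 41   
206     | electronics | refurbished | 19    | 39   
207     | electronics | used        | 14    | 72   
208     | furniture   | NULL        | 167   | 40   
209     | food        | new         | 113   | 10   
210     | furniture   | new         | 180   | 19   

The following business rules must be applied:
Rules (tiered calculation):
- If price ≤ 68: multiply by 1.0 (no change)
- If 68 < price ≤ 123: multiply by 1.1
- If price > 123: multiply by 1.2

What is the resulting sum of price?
1170.9

Step 1: Tier 1 (price ≤ 68): 4 records, sum = 143 × 1.0 = 143.0
Step 2: Tier 2 (68 < price ≤ 123): 2 records, sum = 197 × 1.1 = 216.7
Step 3: Tier 3 (price > 123): 4 records, sum = 676 × 1.2 = 811.2
Step 4: Final sum = 143.0 + 216.7 + 811.2 = 1170.9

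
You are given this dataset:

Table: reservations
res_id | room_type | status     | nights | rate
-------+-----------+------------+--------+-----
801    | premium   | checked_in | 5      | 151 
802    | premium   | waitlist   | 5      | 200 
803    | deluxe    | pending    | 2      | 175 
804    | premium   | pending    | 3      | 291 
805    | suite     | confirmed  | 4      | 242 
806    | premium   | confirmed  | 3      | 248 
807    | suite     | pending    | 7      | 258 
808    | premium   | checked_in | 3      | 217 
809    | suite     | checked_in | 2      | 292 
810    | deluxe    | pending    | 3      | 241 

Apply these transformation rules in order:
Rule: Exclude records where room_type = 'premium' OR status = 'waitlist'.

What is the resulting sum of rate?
1208

Step 1: Find records where room_type = 'premium' OR status = 'waitlist'
Step 2: 5 records match, summing to 1107
Step 3: Original sum: 2315
Step 4: Remaining sum = 2315 - 1107 = 1208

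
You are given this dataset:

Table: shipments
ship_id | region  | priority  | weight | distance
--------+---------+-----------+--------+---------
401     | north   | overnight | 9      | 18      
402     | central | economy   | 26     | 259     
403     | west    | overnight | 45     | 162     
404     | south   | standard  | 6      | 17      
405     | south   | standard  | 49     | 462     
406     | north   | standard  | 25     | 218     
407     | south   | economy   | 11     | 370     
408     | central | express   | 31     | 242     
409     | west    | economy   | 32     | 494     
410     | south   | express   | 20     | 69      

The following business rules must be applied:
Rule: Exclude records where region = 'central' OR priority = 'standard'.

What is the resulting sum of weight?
117

Step 1: Find records where region = 'central' OR priority = 'standard'
Step 2: 5 records match, summing to 137
Step 3: Original sum: 254
Step 4: Remaining sum = 254 - 137 = 117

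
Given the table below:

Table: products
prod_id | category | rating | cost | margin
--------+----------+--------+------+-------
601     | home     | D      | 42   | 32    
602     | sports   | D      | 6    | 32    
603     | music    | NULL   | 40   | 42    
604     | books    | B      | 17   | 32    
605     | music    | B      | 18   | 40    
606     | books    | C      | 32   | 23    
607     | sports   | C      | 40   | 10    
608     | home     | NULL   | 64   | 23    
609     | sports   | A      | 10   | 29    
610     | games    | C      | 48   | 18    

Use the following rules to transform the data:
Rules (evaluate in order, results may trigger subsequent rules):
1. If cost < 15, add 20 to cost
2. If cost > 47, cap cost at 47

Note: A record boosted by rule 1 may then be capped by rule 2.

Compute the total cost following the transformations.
339

Step 1: Apply rule 1 to records with cost < 15
  - 2 records get bonus of 20
  - Of these, 0 records then exceed 47 and get capped
Step 2: Apply rule 2 to records with cost > 47
  - 2 records (original) are capped
Step 3: Calculate final sum = 339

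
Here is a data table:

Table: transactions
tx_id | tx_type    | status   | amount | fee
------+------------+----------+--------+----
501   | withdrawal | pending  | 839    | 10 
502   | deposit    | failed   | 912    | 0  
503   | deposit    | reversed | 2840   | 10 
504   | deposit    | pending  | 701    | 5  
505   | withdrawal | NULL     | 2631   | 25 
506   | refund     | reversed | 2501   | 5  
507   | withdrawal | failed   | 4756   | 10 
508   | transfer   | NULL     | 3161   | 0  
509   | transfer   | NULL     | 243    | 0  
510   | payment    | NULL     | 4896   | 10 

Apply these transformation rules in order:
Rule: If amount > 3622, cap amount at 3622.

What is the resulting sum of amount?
21072

Step 1: 2 records have amount > 3622
Step 2: These records originally summed to 9652
Step 3: After capping: 2 × 3622 = 7244
Step 4: Unaffected records sum: 13828
Step 5: Final sum = 7244 + 13828 = 21072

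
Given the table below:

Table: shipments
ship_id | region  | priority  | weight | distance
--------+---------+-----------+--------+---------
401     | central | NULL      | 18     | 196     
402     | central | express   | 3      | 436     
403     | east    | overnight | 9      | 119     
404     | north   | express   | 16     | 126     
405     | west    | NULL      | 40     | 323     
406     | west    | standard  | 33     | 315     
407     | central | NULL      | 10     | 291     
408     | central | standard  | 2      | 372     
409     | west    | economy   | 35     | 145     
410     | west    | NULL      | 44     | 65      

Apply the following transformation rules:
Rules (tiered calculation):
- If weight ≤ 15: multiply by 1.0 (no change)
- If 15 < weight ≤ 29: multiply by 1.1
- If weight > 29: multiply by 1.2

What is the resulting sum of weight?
243.8

Step 1: Tier 1 (weight ≤ 15): 4 records, sum = 24 × 1.0 = 24.0
Step 2: Tier 2 (15 < weight ≤ 29): 2 records, sum = 34 × 1.1 = 37.4
Step 3: Tier 3 (weight > 29): 4 records, sum = 152 × 1.2 = 182.4
Step 4: Final sum = 24.0 + 37.4 + 182.4 = 243.8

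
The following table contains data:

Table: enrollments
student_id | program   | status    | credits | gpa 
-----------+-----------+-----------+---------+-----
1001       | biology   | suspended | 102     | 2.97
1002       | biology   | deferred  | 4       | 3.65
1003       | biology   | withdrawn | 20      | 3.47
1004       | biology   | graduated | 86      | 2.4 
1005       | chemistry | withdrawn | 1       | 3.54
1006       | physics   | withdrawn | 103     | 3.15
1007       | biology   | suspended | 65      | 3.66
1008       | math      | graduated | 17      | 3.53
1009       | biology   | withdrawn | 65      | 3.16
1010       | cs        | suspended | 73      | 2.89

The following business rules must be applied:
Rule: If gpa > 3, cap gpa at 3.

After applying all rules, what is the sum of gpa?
29.26

Step 1: 7 records have gpa > 3
Step 2: These records originally summed to 24.16
Step 3: After capping: 7 × 3 = 21
Step 4: Unaffected records sum: 8.26
Step 5: Final sum = 21 + 8.26 = 29.26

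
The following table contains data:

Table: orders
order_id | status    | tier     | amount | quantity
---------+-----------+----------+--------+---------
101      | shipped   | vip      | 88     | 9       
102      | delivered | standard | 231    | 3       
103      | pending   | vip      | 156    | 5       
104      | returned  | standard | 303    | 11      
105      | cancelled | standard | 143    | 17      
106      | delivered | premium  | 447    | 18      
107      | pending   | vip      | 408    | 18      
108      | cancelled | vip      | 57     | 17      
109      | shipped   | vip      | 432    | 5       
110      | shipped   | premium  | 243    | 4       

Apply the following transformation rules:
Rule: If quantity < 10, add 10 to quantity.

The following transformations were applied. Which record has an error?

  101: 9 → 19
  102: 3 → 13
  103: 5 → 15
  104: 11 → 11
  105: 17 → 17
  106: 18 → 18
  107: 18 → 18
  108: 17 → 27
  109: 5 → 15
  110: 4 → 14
Record 108 has an error. The correct transformed value should be 17, not 27.

Step 1: Check each record against the rule
Step 2: Record 108 has quantity = 17
Step 3: Since 17 >= 10, the bonus should not have been applied
Step 4: Correct value = 17, but claimed value = 27
Conclusion: Record 108 has the error.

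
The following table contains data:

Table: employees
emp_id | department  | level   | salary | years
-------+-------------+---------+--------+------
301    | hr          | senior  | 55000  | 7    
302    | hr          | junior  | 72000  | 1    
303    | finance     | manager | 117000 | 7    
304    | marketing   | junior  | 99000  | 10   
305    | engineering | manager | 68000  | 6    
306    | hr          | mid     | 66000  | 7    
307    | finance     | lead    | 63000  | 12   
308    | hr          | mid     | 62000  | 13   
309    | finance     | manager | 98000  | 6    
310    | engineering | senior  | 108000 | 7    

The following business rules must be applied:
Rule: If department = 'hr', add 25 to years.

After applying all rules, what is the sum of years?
176

Step 1: Count records where department = 'hr': 4
Step 2: Total bonus added: 4 × 25 = 100
Step 3: Original sum of years: 76
Step 4: Final sum = 76 + 100 = 176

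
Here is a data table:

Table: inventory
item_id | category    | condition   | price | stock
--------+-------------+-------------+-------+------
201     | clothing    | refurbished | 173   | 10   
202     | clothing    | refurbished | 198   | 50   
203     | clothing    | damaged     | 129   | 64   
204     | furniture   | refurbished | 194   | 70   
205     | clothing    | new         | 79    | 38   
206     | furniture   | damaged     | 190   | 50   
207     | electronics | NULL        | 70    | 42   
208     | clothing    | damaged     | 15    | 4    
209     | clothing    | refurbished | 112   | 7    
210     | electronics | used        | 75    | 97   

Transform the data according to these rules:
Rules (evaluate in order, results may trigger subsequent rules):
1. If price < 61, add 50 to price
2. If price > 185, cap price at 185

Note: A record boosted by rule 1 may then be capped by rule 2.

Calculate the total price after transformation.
1258

Step 1: Apply rule 1 to records with price < 61
  - 1 records get bonus of 50
  - Of these, 0 records then exceed 185 and get capped
Step 2: Apply rule 2 to records with price > 185
  - 3 records (original) are capped
Step 3: Calculate final sum = 1258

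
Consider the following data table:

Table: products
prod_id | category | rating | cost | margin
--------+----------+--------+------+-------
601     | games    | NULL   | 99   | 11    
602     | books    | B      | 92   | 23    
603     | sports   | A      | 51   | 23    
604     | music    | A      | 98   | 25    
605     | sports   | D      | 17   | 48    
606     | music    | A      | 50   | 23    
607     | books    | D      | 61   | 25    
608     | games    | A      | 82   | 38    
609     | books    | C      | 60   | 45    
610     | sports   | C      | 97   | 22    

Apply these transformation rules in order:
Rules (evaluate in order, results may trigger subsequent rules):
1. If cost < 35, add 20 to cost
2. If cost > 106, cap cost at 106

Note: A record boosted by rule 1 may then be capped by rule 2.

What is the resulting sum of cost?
727

Step 1: Apply rule 1 to records with cost < 35
  - 1 records get bonus of 20
  - Of these, 0 records then exceed 106 and get capped
Step 2: Apply rule 2 to records with cost > 106
  - 0 records (original) are capped
Step 3: Calculate final sum = 727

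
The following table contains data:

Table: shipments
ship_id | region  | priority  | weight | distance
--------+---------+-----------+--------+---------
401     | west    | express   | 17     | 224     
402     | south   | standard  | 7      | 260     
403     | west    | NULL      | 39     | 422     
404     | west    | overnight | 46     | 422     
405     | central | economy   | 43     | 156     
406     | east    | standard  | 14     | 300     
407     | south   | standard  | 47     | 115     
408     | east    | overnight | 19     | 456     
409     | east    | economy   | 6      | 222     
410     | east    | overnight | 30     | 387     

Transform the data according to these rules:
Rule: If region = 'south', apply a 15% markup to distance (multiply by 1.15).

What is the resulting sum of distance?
3020.25

Step 1: Records with region = 'south' have total distance = 375
Step 2: Apply multiplier: 375 × 1.15 = 431.25
Step 3: Other records total: 2589
Step 4: Final sum = 431.25 + 2589 = 3020.25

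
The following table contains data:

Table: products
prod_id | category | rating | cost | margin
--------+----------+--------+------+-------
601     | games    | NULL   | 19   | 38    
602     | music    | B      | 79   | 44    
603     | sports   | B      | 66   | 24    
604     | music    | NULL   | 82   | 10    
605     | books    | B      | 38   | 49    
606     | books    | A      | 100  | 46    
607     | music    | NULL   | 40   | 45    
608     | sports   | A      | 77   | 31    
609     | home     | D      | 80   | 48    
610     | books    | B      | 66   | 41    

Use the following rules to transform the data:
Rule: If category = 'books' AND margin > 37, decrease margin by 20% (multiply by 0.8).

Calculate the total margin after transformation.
348.8

Step 1: Find records where category = 'books' AND margin > 37
Step 2: 3 records match, summing to 136
Step 3: After multiplier: 136 × 0.8 = 108.8
Step 4: Unaffected records sum: 240
Step 5: Final sum = 108.8 + 240 = 348.8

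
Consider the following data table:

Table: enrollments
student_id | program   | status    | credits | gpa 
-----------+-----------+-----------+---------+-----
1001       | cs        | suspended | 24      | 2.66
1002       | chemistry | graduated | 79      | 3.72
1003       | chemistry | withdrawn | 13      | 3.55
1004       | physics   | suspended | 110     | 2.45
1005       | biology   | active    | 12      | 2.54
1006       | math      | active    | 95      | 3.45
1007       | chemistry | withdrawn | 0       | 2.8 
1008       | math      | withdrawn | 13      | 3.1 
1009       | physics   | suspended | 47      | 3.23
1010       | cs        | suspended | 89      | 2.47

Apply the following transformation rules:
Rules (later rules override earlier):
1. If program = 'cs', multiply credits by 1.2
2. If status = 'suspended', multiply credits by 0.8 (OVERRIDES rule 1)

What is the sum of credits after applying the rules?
428.0

Step 1: Rule 2 takes priority for records with status = 'suspended'
  - 4 records: 270 × 0.8 = 216.0
Step 2: Rule 1 applies to remaining records with program = 'cs'
  - 0 records: 0 × 1.2 = 0.0
Step 3: Other records unchanged: 212
Step 4: Final sum = 216.0 + 0.0 + 212 = 428.0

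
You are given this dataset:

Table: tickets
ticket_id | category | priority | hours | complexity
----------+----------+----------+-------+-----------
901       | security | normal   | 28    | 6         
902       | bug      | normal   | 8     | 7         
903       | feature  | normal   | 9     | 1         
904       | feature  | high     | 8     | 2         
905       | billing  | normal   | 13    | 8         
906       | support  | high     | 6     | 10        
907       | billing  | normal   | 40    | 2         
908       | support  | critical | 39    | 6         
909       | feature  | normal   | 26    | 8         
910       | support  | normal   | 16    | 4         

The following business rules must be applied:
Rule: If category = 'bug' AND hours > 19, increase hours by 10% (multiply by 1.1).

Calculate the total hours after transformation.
193

Step 1: Find records where category = 'bug' AND hours > 19
Step 2: 0 records match, summing to 0
Step 3: After multiplier: 0 × 1.1 = 0.0
Step 4: Unaffected records sum: 193
Step 5: Final sum = 0.0 + 193 = 193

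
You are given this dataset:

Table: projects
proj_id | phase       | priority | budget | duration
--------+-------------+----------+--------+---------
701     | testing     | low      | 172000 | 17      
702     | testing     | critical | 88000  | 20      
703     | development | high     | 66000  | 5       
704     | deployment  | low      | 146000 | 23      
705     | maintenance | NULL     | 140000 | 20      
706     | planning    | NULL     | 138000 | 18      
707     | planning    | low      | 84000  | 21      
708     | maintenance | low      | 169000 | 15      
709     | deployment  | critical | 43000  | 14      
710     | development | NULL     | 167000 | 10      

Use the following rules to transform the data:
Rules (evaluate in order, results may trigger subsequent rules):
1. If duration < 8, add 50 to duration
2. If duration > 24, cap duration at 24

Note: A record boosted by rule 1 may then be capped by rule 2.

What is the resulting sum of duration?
182

Step 1: Apply rule 1 to records with duration < 8
  - 1 records get bonus of 50
  - Of these, 1 records then exceed 24 and get capped
Step 2: Apply rule 2 to records with duration > 24
  - 0 records (original) are capped
Step 3: Calculate final sum = 182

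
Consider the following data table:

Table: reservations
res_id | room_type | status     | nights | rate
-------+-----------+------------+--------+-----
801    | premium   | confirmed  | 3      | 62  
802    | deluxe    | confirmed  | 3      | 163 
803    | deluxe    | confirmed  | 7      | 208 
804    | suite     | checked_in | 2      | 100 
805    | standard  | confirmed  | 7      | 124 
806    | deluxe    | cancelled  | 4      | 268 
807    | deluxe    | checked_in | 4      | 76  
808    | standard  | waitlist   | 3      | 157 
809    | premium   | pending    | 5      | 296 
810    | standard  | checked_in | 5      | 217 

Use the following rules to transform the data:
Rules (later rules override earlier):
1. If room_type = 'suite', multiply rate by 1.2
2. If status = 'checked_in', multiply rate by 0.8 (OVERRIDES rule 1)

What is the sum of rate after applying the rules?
1592.4

Step 1: Rule 2 takes priority for records with status = 'checked_in'
  - 3 records: 393 × 0.8 = 314.4
Step 2: Rule 1 applies to remaining records with room_type = 'suite'
  - 0 records: 0 × 1.2 = 0.0
Step 3: Other records unchanged: 1278
Step 4: Final sum = 314.4 + 0.0 + 1278 = 1592.4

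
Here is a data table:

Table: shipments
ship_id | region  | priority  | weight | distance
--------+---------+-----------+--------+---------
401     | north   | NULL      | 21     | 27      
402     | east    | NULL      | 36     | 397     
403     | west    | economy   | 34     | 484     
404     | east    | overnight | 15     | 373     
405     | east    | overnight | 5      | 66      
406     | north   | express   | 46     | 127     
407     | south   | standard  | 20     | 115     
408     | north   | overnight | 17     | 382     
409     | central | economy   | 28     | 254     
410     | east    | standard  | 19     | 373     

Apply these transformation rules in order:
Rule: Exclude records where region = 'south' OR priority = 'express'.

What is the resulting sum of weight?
175

Step 1: Find records where region = 'south' OR priority = 'express'
Step 2: 2 records match, summing to 66
Step 3: Original sum: 241
Step 4: Remaining sum = 241 - 66 = 175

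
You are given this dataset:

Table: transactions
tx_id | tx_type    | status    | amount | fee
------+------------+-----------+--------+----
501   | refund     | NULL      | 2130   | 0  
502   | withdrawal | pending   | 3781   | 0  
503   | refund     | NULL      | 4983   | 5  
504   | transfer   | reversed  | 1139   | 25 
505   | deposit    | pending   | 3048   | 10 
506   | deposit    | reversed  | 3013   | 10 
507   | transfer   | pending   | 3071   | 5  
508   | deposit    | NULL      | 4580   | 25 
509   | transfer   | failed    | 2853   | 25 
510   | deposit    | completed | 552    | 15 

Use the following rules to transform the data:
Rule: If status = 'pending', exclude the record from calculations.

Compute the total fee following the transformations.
105

Step 1: Identify records where status = 'pending'
Step 2: The excluded records sum to 15
Step 3: Original total fee = 120
Step 4: Remaining total = 120 - 15 = 105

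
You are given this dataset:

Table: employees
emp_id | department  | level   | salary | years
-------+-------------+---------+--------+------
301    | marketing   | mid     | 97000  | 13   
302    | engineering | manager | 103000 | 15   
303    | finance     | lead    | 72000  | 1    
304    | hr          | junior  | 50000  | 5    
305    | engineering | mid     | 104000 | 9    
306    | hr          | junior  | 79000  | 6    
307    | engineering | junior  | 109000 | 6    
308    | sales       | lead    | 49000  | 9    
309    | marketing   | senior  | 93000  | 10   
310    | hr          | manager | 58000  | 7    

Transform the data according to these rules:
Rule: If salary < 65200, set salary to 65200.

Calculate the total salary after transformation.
852600

Step 1: 3 records have salary < 65200
Step 2: These records originally summed to 157000
Step 3: After setting to minimum: 3 × 65200 = 195600
Step 4: Unaffected records sum: 657000
Step 5: Final sum = 195600 + 657000 = 852600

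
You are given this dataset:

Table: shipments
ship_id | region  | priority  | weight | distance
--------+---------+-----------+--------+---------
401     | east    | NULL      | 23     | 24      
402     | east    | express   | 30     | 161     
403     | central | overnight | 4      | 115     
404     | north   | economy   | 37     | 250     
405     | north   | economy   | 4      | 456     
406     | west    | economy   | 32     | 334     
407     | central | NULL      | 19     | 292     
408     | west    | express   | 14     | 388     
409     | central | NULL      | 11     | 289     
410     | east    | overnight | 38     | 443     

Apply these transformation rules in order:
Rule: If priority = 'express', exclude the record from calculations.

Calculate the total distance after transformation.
2203

Step 1: Identify records where priority = 'express'
Step 2: The excluded records sum to 549
Step 3: Original total distance = 2752
Step 4: Remaining total = 2752 - 549 = 2203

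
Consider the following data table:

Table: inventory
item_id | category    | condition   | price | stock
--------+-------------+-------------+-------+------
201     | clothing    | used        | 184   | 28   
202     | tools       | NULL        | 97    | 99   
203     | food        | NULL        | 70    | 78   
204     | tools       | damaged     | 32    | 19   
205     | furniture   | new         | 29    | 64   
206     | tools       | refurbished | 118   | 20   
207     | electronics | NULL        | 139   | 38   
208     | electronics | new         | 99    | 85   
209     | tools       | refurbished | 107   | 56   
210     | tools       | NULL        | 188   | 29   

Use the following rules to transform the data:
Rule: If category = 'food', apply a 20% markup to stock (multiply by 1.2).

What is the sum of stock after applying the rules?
531.6

Step 1: Records with category = 'food' have total stock = 78
Step 2: Apply multiplier: 78 × 1.2 = 93.6
Step 3: Other records total: 438
Step 4: Final sum = 93.6 + 438 = 531.6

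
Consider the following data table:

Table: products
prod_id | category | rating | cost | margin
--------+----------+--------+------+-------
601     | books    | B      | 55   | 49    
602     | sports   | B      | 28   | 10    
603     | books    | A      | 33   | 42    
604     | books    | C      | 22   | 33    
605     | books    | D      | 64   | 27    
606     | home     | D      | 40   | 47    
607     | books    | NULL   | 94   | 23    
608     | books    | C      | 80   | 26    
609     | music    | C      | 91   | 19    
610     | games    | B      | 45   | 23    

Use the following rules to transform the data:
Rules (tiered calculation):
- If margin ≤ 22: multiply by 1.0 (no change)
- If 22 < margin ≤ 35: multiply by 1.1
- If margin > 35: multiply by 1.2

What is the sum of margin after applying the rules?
339.8

Step 1: Tier 1 (margin ≤ 22): 2 records, sum = 29 × 1.0 = 29.0
Step 2: Tier 2 (22 < margin ≤ 35): 5 records, sum = 132 × 1.1 = 145.2
Step 3: Tier 3 (margin > 35): 3 records, sum = 138 × 1.2 = 165.6
Step 4: Final sum = 29.0 + 145.2 + 165.6 = 339.8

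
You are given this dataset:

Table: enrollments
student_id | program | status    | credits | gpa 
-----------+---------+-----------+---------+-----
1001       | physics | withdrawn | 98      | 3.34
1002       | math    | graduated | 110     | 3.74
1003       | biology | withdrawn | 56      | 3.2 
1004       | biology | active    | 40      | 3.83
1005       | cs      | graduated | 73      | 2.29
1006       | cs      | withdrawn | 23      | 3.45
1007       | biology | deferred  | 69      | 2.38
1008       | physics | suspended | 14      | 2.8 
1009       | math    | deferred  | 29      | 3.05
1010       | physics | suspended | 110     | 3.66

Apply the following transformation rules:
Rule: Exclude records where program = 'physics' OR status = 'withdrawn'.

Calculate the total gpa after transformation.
15.29

Step 1: Find records where program = 'physics' OR status = 'withdrawn'
Step 2: 5 records match, summing to 16.45
Step 3: Original sum: 31.74
Step 4: Remaining sum = 31.74 - 16.45 = 15.29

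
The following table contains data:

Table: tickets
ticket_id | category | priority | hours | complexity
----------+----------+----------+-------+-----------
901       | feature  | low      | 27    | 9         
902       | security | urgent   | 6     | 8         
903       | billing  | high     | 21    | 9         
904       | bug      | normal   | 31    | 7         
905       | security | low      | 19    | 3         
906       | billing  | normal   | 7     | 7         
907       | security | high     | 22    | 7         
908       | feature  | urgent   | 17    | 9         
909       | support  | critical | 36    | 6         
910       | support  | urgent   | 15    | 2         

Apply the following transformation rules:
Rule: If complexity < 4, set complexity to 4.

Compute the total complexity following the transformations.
70

Step 1: 2 records have complexity < 4
Step 2: These records originally summed to 5
Step 3: After setting to minimum: 2 × 4 = 8
Step 4: Unaffected records sum: 62
Step 5: Final sum = 8 + 62 = 70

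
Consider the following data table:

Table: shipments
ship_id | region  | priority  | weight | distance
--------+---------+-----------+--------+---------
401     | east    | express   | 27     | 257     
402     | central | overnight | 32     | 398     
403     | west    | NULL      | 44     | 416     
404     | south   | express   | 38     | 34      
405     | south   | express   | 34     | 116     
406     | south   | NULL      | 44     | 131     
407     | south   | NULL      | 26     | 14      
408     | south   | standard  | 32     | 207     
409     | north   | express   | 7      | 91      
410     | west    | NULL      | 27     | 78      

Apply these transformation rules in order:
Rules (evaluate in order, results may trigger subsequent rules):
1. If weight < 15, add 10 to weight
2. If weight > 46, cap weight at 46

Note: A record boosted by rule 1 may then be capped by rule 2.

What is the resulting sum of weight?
321

Step 1: Apply rule 1 to records with weight < 15
  - 1 records get bonus of 10
  - Of these, 0 records then exceed 46 and get capped
Step 2: Apply rule 2 to records with weight > 46
  - 0 records (original) are capped
Step 3: Calculate final sum = 321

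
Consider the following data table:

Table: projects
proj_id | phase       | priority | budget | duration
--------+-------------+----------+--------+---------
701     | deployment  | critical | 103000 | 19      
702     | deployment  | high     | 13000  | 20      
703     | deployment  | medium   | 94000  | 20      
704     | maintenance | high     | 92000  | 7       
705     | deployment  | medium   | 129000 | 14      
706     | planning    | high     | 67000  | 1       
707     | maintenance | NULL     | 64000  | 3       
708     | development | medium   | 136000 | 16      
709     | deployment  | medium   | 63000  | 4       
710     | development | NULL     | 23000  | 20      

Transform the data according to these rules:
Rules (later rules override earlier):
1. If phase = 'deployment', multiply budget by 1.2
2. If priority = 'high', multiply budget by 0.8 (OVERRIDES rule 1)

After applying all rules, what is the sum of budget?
827400.0

Step 1: Rule 2 takes priority for records with priority = 'high'
  - 3 records: 172000 × 0.8 = 137600.0
Step 2: Rule 1 applies to remaining records with phase = 'deployment'
  - 4 records: 389000 × 1.2 = 466800.0
Step 3: Other records unchanged: 223000
Step 4: Final sum = 137600.0 + 466800.0 + 223000 = 827400.0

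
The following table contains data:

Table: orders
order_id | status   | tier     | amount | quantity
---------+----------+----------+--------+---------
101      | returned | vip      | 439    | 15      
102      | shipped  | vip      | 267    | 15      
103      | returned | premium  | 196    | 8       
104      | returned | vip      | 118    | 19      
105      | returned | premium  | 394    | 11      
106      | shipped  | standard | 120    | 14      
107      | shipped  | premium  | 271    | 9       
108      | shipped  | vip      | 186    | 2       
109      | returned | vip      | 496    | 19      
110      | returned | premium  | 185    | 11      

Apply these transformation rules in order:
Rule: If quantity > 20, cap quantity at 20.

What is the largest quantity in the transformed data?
19

Step 1: Original maximum quantity = 19
Step 2: Check cap of 20 against maximum
Step 3: No records exceed the cap (max 19 <= cap 20), so no capping applies
Step 4: Maximum after transformation = 19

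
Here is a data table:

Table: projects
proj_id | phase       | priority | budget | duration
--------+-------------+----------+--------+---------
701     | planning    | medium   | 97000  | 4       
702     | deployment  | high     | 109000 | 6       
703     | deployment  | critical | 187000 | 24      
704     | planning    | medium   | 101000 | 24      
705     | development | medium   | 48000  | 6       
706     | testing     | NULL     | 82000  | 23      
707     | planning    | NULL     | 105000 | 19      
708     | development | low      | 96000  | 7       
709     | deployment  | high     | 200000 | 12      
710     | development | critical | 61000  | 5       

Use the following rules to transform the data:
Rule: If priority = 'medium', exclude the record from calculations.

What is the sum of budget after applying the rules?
840000

Step 1: Identify records where priority = 'medium'
Step 2: The excluded records sum to 246000
Step 3: Original total budget = 1086000
Step 4: Remaining total = 1086000 - 246000 = 840000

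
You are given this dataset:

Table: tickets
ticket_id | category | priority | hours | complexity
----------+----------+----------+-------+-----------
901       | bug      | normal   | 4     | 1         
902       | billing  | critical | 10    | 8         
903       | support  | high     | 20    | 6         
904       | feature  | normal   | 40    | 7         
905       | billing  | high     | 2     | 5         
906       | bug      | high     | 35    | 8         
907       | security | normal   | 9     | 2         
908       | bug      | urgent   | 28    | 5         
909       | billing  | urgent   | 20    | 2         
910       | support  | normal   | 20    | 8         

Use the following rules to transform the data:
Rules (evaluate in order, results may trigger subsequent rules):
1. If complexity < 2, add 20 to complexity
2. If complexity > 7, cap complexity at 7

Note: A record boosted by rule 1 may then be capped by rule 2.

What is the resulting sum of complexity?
55

Step 1: Apply rule 1 to records with complexity < 2
  - 1 records get bonus of 20
  - Of these, 1 records then exceed 7 and get capped
Step 2: Apply rule 2 to records with complexity > 7
  - 3 records (original) are capped
Step 3: Calculate final sum = 55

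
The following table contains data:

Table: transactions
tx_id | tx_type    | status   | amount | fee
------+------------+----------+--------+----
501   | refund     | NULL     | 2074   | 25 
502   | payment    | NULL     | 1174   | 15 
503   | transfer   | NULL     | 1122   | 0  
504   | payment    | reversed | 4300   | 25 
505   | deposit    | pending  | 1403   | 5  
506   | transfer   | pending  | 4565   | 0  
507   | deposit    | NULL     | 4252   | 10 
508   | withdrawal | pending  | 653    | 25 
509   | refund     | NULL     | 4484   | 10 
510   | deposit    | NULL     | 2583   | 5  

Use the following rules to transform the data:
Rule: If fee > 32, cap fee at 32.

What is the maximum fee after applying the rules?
25

Step 1: Original maximum fee = 25
Step 2: Check cap of 32 against maximum
Step 3: No records exceed the cap (max 25 <= cap 32), so no capping applies
Step 4: Maximum after transformation = 25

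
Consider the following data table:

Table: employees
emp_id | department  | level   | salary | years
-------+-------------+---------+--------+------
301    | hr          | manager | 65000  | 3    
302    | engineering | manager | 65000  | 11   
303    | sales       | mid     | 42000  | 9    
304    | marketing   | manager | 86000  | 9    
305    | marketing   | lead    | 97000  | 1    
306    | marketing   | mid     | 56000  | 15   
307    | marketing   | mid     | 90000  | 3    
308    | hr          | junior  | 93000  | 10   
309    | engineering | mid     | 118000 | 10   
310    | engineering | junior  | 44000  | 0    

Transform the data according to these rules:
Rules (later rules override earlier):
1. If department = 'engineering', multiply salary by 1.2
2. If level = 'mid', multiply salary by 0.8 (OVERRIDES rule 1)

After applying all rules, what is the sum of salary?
716600.0

Step 1: Rule 2 takes priority for records with level = 'mid'
  - 4 records: 306000 × 0.8 = 244800.0
Step 2: Rule 1 applies to remaining records with department = 'engineering'
  - 2 records: 109000 × 1.2 = 130800.0
Step 3: Other records unchanged: 341000
Step 4: Final sum = 244800.0 + 130800.0 + 341000 = 716600.0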